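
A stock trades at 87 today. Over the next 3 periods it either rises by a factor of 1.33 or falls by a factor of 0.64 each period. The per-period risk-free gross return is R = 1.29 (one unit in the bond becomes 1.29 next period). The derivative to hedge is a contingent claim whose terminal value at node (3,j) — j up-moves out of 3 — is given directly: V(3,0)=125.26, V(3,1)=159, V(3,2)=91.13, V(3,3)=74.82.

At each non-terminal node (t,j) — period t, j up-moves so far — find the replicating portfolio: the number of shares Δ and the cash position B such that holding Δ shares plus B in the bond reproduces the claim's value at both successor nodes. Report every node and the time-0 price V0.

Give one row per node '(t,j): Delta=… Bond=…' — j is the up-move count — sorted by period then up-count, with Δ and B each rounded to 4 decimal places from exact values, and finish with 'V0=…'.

(0,0): Delta=-0.2180 Bond=55.3657
(1,0): Delta=-1.2506 Bond=128.9179
(1,1): Delta=-0.1874 Bond=67.8835
(2,0): Delta=1.3722 Bond=72.8410
(2,1): Delta=-1.3282 Bond=172.0557
(2,2): Delta=-0.1536 Bond=82.3706
V0=36.4033

No-arbitrage ⇒ martingale measure with p* = (R−d)/(u−d) = 0.9420.
Terminal values V(3,·): V(3,0)=125.2600, V(3,1)=159.0000, V(3,2)=91.1300, V(3,3)=74.8200
Node (2,0) S=35.6352: V=(p*·159.0000+(1−p*)·125.2600)/1.29=121.7396; Δ=(159.0000−125.2600)/(47.3948−22.8065)=1.3722; B=V−Δ·S=72.8410
Node (2,1) S=74.0544: V=(p*·91.1300+(1−p*)·159.0000)/1.29=73.6934; Δ=(91.1300−159.0000)/(98.4924−47.3948)=-1.3282; B=V−Δ·S=172.0557
Node (2,2) S=153.8943: V=(p*·74.8200+(1−p*)·91.1300)/1.29=58.7330; Δ=(74.8200−91.1300)/(204.6794−98.4924)=-0.1536; B=V−Δ·S=82.3706
Node (1,0) S=55.6800: V=(p*·73.6934+(1−p*)·121.7396)/1.29=59.2858; Δ=(73.6934−121.7396)/(74.0544−35.6352)=-1.2506; B=V−Δ·S=128.9179
Node (1,1) S=115.7100: V=(p*·58.7330+(1−p*)·73.6934)/1.29=46.2017; Δ=(58.7330−73.6934)/(153.8943−74.0544)=-0.1874; B=V−Δ·S=67.8835
Node (0,0) S=87.0000: V=(p*·46.2017+(1−p*)·59.2858)/1.29=36.4033; Δ=(46.2017−59.2858)/(115.7100−55.6800)=-0.2180; B=V−Δ·S=55.3657
Each (Δ,B) replicates both successor values, so the strategy is self-financing and V0 is arbitrage-free.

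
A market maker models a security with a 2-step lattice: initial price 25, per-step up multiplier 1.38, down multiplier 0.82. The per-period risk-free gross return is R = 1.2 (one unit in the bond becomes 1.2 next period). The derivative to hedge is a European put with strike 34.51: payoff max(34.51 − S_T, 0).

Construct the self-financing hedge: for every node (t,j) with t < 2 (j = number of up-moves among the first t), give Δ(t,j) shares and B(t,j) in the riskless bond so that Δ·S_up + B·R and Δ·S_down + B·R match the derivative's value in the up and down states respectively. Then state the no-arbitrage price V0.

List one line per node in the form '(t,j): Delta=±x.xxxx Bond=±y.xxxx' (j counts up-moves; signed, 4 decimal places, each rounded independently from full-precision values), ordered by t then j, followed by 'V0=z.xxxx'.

(0,0): Delta=-0.4709 Bond=14.9261
(1,0): Delta=-1.0000 Bond=28.7583
(1,1): Delta=-0.3219 Bond=12.7732
V0=3.1542

Since d<R<u, set p* = (R−d)/(u−d) = 0.6786; price each node as the discounted p*-expectation of its children.
Terminal values V(2,·): V(2,0)=17.7000, V(2,1)=6.2200, V(2,2)=0.0000
(1,0): S=20.5000. Δ = (V_up−V_dn)/(S_up−S_dn) = (6.2200−17.7000)/(28.2900−16.8100) = -1.0000. V = [p*·6.2200 + (1−p*)·17.7000]/1.2 = 8.2583. B = V − Δ·S = 28.7583.
(1,1): S=34.5000. Δ = (V_up−V_dn)/(S_up−S_dn) = (0.0000−6.2200)/(47.6100−28.2900) = -0.3219. V = [p*·0.0000 + (1−p*)·6.2200]/1.2 = 1.6661. B = V − Δ·S = 12.7732.
(0,0): S=25.0000. Δ = (V_up−V_dn)/(S_up−S_dn) = (1.6661−8.2583)/(34.5000−20.5000) = -0.4709. V = [p*·1.6661 + (1−p*)·8.2583]/1.2 = 3.1542. B = V − Δ·S = 14.9261.
Each (Δ,B) replicates both successor values, so the strategy is self-financing and V0 is arbitrage-free.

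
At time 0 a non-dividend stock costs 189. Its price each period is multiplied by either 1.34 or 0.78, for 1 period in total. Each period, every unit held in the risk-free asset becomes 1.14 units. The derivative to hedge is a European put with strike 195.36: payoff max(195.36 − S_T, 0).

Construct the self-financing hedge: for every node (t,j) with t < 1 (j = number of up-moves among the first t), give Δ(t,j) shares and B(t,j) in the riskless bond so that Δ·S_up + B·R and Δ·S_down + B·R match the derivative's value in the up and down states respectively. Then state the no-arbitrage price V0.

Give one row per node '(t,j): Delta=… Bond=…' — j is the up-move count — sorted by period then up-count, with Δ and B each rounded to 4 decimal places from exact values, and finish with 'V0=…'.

(0,0): Delta=-0.4529 Bond=100.6259
V0=15.0188

Under the risk-neutral measure, an up-move has probability p* = (R−d)/(u−d) = 0.6429 and values discount at R = 1.14.
Terminal values V(1,·): V(1,0)=47.9400, V(1,1)=0.0000
Node (0,0) S=189.0000: V=(p*·0.0000+(1−p*)·47.9400)/1.14=15.0188; Δ=(0.0000−47.9400)/(253.2600−147.4200)=-0.4529; B=V−Δ·S=100.6259
The time-0 hedge costs 15.0188, which is the no-arbitrage price.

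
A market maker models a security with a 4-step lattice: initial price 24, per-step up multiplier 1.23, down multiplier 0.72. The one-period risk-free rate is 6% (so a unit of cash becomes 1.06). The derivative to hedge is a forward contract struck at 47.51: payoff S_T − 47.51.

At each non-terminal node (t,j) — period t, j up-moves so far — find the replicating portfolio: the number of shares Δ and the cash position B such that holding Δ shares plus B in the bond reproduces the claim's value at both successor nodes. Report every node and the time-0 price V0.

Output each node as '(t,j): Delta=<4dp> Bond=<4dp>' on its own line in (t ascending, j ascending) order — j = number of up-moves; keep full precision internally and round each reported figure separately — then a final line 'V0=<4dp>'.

(0,0): Delta=1.0000 Bond=-37.6324
(1,0): Delta=1.0000 Bond=-39.8903
(1,1): Delta=1.0000 Bond=-39.8903
(2,0): Delta=1.0000 Bond=-42.2837
(2,1): Delta=1.0000 Bond=-42.2837
(2,2): Delta=1.0000 Bond=-42.2837
(3,0): Delta=1.0000 Bond=-44.8208
(3,1): Delta=1.0000 Bond=-44.8208
(3,2): Delta=1.0000 Bond=-44.8208
(3,3): Delta=1.0000 Bond=-44.8208
V0=-13.6324

Risk-neutral probability p* = (R−d)/(u−d) = (1.06−0.72)/(1.23−0.72) = 0.6667.
Terminal values V(4,·): V(4,0)=-41.0603, V(4,1)=-36.4917, V(4,2)=-28.6871, V(4,3)=-15.3542, V(4,4)=7.4228
Node (3,0) S=8.9580: V=(p*·-36.4917+(1−p*)·-41.0603)/1.06=-35.8628; Δ=(-36.4917−-41.0603)/(11.0183−6.4497)=1.0000; B=V−Δ·S=-44.8208
Node (3,1) S=15.3032: V=(p*·-28.6871+(1−p*)·-36.4917)/1.06=-29.5176; Δ=(-28.6871−-36.4917)/(18.8229−11.0183)=1.0000; B=V−Δ·S=-44.8208
Node (3,2) S=26.1429: V=(p*·-15.3542+(1−p*)·-28.6871)/1.06=-18.6778; Δ=(-15.3542−-28.6871)/(32.1558−18.8229)=1.0000; B=V−Δ·S=-44.8208
Node (3,3) S=44.6608: V=(p*·7.4228+(1−p*)·-15.3542)/1.06=-0.1599; Δ=(7.4228−-15.3542)/(54.9328−32.1558)=1.0000; B=V−Δ·S=-44.8208
Node (2,0) S=12.4416: V=(p*·-29.5176+(1−p*)·-35.8628)/1.06=-29.8421; Δ=(-29.5176−-35.8628)/(15.3032−8.9580)=1.0000; B=V−Δ·S=-42.2837
Node (2,1) S=21.2544: V=(p*·-18.6778+(1−p*)·-29.5176)/1.06=-21.0293; Δ=(-18.6778−-29.5176)/(26.1429−15.3032)=1.0000; B=V−Δ·S=-42.2837
Node (2,2) S=36.3096: V=(p*·-0.1599+(1−p*)·-18.6778)/1.06=-5.9741; Δ=(-0.1599−-18.6778)/(44.6608−26.1429)=1.0000; B=V−Δ·S=-42.2837
Node (1,0) S=17.2800: V=(p*·-21.0293+(1−p*)·-29.8421)/1.06=-22.6103; Δ=(-21.0293−-29.8421)/(21.2544−12.4416)=1.0000; B=V−Δ·S=-39.8903
Node (1,1) S=29.5200: V=(p*·-5.9741+(1−p*)·-21.0293)/1.06=-10.3703; Δ=(-5.9741−-21.0293)/(36.3096−21.2544)=1.0000; B=V−Δ·S=-39.8903
Node (0,0) S=24.0000: V=(p*·-10.3703+(1−p*)·-22.6103)/1.06=-13.6324; Δ=(-10.3703−-22.6103)/(29.5200−17.2800)=1.0000; B=V−Δ·S=-37.6324
Self-financing check: at every node Δ·S+B equals the discounted successor values.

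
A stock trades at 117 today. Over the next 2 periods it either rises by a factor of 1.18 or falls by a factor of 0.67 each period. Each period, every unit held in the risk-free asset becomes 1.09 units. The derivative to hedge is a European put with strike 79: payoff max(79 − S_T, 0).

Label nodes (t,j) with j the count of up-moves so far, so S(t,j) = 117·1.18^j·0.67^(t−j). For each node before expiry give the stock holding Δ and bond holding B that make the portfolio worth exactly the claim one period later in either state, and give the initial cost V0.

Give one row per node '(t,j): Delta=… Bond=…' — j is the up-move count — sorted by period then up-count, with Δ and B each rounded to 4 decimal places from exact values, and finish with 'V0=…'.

Risk-neutral probability p* = (R−d)/(u−d) = (1.09−0.67)/(1.18−0.67) = 0.8235.
At expiry t=2: V(2,0)=26.4787, V(2,1)=0.0000, V(2,2)=0.0000
(1,0): S=78.3900. Δ = (V_up−V_dn)/(S_up−S_dn) = (0.0000−26.4787)/(92.5002−52.5213) = -0.6623. V = [p*·0.0000 + (1−p*)·26.4787]/1.09 = 4.2869. B = V − Δ·S = 56.2059.
(1,1): S=138.0600. Δ = (V_up−V_dn)/(S_up−S_dn) = (0.0000−0.0000)/(162.9108−92.5002) = 0.0000. V = [p*·0.0000 + (1−p*)·0.0000]/1.09 = 0.0000. B = V − Δ·S = 0.0000.
(0,0): S=117.0000. Δ = (V_up−V_dn)/(S_up−S_dn) = (0.0000−4.2869)/(138.0600−78.3900) = -0.0718. V = [p*·0.0000 + (1−p*)·4.2869]/1.09 = 0.6940. B = V − Δ·S = 9.0997.
Each (Δ,B) replicates both successor values, so the strategy is self-financing and V0 is arbitrage-free.

(0,0): Delta=-0.0718 Bond=9.0997
(1,0): Delta=-0.6623 Bond=56.2059
(1,1): Delta=0.0000 Bond=0.0000
V0=0.6940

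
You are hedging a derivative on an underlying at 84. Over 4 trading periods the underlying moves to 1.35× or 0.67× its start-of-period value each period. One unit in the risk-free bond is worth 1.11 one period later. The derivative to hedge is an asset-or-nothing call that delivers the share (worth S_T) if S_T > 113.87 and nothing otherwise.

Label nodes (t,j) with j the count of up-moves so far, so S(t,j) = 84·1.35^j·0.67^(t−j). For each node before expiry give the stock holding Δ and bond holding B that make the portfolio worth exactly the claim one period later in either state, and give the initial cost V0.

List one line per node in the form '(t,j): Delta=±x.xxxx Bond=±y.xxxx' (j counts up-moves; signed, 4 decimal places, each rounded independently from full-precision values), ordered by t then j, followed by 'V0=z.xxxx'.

Since d<R<u, set p* = (R−d)/(u−d) = 0.6471; price each node as the discounted p*-expectation of its children.
Terminal values V(4,·): V(4,0)=0.0000, V(4,1)=0.0000, V(4,2)=0.0000, V(4,3)=138.4699, V(4,4)=279.0065
Node (3,0) S=25.2641: V=(p*·0.0000+(1−p*)·0.0000)/1.11=0.0000; Δ=(0.0000−0.0000)/(34.1065−16.9269)=0.0000; B=V−Δ·S=0.0000
Node (3,1) S=50.9053: V=(p*·0.0000+(1−p*)·0.0000)/1.11=0.0000; Δ=(0.0000−0.0000)/(68.7221−34.1065)=0.0000; B=V−Δ·S=0.0000
Node (3,2) S=102.5703: V=(p*·138.4699+(1−p*)·0.0000)/1.11=80.7191; Δ=(138.4699−0.0000)/(138.4699−68.7221)=1.9853; B=V−Δ·S=-122.9131
Node (3,3) S=206.6715: V=(p*·279.0065+(1−p*)·138.4699)/1.11=206.6715; Δ=(279.0065−138.4699)/(279.0065−138.4699)=1.0000; B=V−Δ·S=0.0000
Node (2,0) S=37.7076: V=(p*·0.0000+(1−p*)·0.0000)/1.11=0.0000; Δ=(0.0000−0.0000)/(50.9053−25.2641)=0.0000; B=V−Δ·S=0.0000
Node (2,1) S=75.9780: V=(p*·80.7191+(1−p*)·0.0000)/1.11=47.0540; Δ=(80.7191−0.0000)/(102.5703−50.9053)=1.5624; B=V−Δ·S=-71.6505
Node (2,2) S=153.0900: V=(p*·206.6715+(1−p*)·80.7191)/1.11=146.1421; Δ=(206.6715−80.7191)/(206.6715−102.5703)=1.2099; B=V−Δ·S=-39.0821
Node (1,0) S=56.2800: V=(p*·47.0540+(1−p*)·0.0000)/1.11=27.4295; Δ=(47.0540−0.0000)/(75.9780−37.7076)=1.2295; B=V−Δ·S=-41.7676
Node (1,1) S=113.4000: V=(p*·146.1421+(1−p*)·47.0540)/1.11=100.1530; Δ=(146.1421−47.0540)/(153.0900−75.9780)=1.2850; B=V−Δ·S=-45.5647
Node (0,0) S=84.0000: V=(p*·100.1530+(1−p*)·27.4295)/1.11=67.1044; Δ=(100.1530−27.4295)/(113.4000−56.2800)=1.2732; B=V−Δ·S=-39.8419
Self-financing check: at every node Δ·S+B equals the discounted successor values.

(0,0): Delta=1.2732 Bond=-39.8419
(1,0): Delta=1.2295 Bond=-41.7676
(1,1): Delta=1.2850 Bond=-45.5647
(2,0): Delta=0.0000 Bond=0.0000
(2,1): Delta=1.5624 Bond=-71.6505
(2,2): Delta=1.2099 Bond=-39.0821
(3,0): Delta=0.0000 Bond=0.0000
(3,1): Delta=0.0000 Bond=0.0000
(3,2): Delta=1.9853 Bond=-122.9131
(3,3): Delta=1.0000 Bond=0.0000
V0=67.1044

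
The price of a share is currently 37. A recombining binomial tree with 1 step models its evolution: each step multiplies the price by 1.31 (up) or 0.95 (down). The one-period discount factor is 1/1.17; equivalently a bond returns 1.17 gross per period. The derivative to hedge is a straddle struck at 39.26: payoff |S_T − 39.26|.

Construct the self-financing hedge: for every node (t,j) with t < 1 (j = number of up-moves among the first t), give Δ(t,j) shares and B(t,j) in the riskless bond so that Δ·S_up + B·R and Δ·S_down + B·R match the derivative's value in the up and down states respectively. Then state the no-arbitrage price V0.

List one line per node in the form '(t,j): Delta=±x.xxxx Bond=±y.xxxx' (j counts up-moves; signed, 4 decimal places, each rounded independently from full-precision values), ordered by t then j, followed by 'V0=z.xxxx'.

(0,0): Delta=0.3829 Bond=-7.9900
V0=6.1766

Under the risk-neutral measure, an up-move has probability p* = (R−d)/(u−d) = 0.6111 and values discount at R = 1.17.
Terminal payoffs: V(1,0)=4.1100, V(1,1)=9.2100
  t=0,j=0: stock 37.0000 → up 48.4700 (V=9.2100), down 35.1500 (V=4.1100). Price 6.1766; hedge Δ=0.3829, bond B=-7.9900.
Each (Δ,B) replicates both successor values, so the strategy is self-financing and V0 is arbitrage-free.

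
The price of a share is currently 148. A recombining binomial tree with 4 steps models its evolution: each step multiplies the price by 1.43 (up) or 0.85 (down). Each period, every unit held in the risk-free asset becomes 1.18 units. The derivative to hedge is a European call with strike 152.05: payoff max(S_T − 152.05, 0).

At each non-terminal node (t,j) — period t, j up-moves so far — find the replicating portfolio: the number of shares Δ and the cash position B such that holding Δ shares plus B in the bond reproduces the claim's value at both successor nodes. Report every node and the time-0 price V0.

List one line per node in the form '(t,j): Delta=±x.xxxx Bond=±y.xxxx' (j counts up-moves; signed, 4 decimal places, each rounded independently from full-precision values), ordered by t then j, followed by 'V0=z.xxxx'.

No-arbitrage ⇒ martingale measure with p* = (R−d)/(u−d) = 0.5690.
Terminal payoffs: V(4,0)=0.0000, V(4,1)=0.0000, V(4,2)=66.6112, V(4,3)=215.8152, V(4,4)=466.8292
  t=3,j=0: stock 90.8905 → up 129.9734 (V=0.0000), down 77.2569 (V=0.0000). Price 0.0000; hedge Δ=0.0000, bond B=0.0000.
  t=3,j=1: stock 152.9099 → up 218.6612 (V=66.6112), down 129.9734 (V=0.0000). Price 32.1182; hedge Δ=0.7511, bond B=-82.7286.
  t=3,j=2: stock 257.2484 → up 367.8652 (V=215.8152), down 218.6612 (V=66.6112). Price 128.3925; hedge Δ=1.0000, bond B=-128.8559.
  t=3,j=3: stock 432.7826 → up 618.8792 (V=466.8292), down 367.8652 (V=215.8152). Price 303.9267; hedge Δ=1.0000, bond B=-128.8559.
  t=2,j=0: stock 106.9300 → up 152.9099 (V=32.1182), down 90.8905 (V=0.0000). Price 15.4866; hedge Δ=0.5179, bond B=-39.8896.
  t=2,j=1: stock 179.8940 → up 257.2484 (V=128.3925), down 152.9099 (V=32.1182). Price 73.6398; hedge Δ=0.9227, bond B=-92.3504.
  t=2,j=2: stock 302.6452 → up 432.7826 (V=303.9267), down 257.2484 (V=128.3925). Price 193.4453; hedge Δ=1.0000, bond B=-109.1999.
  t=1,j=0: stock 125.8000 → up 179.8940 (V=73.6398), down 106.9300 (V=15.4866). Price 41.1642; hedge Δ=0.7970, bond B=-59.1000.
  t=1,j=1: stock 211.6400 → up 302.6452 (V=193.4453), down 179.8940 (V=73.6398). Price 120.1737; hedge Δ=0.9760, bond B=-86.3875.
  t=0,j=0: stock 148.0000 → up 211.6400 (V=120.1737), down 125.8000 (V=41.1642). Price 72.9812; hedge Δ=0.9204, bond B=-63.2421.
Check: Δ(0,0)·S0 + B(0,0) = 72.9812 = V0.

(0,0): Delta=0.9204 Bond=-63.2421
(1,0): Delta=0.7970 Bond=-59.1000
(1,1): Delta=0.9760 Bond=-86.3875
(2,0): Delta=0.5179 Bond=-39.8896
(2,1): Delta=0.9227 Bond=-92.3504
(2,2): Delta=1.0000 Bond=-109.1999
(3,0): Delta=0.0000 Bond=0.0000
(3,1): Delta=0.7511 Bond=-82.7286
(3,2): Delta=1.0000 Bond=-128.8559
(3,3): Delta=1.0000 Bond=-128.8559
V0=72.9812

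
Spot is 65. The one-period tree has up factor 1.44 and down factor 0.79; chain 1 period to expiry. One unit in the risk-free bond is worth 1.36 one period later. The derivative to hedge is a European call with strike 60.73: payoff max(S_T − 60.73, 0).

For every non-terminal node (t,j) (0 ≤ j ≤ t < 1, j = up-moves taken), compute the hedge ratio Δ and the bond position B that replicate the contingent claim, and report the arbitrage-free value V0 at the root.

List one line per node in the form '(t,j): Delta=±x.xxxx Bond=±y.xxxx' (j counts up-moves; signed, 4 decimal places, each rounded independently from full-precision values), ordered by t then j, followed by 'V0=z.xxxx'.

(0,0): Delta=0.7780 Bond=-29.3748
V0=21.1945

Since d<R<u, set p* = (R−d)/(u−d) = 0.8769; price each node as the discounted p*-expectation of its children.
Payoff layer (t=1): V(1,0)=0.0000, V(1,1)=32.8700
Node (0,0) S=65.0000: V=(p*·32.8700+(1−p*)·0.0000)/1.36=21.1945; Δ=(32.8700−0.0000)/(93.6000−51.3500)=0.7780; B=V−Δ·S=-29.3748
The time-0 hedge costs 21.1945, which is the no-arbitrage price.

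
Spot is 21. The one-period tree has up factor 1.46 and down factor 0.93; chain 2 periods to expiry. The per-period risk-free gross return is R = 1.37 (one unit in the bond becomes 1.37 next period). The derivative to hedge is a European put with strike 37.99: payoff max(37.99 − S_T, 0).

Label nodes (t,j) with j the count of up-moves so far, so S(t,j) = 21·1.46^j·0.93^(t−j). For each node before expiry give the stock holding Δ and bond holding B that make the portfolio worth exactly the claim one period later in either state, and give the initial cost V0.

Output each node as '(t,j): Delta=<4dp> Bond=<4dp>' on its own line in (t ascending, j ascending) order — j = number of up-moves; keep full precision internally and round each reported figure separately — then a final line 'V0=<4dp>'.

(0,0): Delta=-0.6312 Bond=14.9835
(1,0): Delta=-1.0000 Bond=27.7299
(1,1): Delta=-0.5832 Bond=19.0542
V0=1.7281

The replicating-portfolio and risk-neutral prices coincide; use p* = (1.37−0.93)/(1.46−0.93) = 0.8302 for the latter.
At expiry t=2: V(2,0)=19.8271, V(2,1)=9.4762, V(2,2)=0.0000
  t=1,j=0: stock 19.5300 → up 28.5138 (V=9.4762), down 18.1629 (V=19.8271). Price 8.1999; hedge Δ=-1.0000, bond B=27.7299.
  t=1,j=1: stock 30.6600 → up 44.7636 (V=0.0000), down 28.5138 (V=9.4762). Price 1.1746; hedge Δ=-0.5832, bond B=19.0542.
  t=0,j=0: stock 21.0000 → up 30.6600 (V=1.1746), down 19.5300 (V=8.1999). Price 1.7281; hedge Δ=-0.6312, bond B=14.9835.
Check: Δ(0,0)·S0 + B(0,0) = 1.7281 = V0.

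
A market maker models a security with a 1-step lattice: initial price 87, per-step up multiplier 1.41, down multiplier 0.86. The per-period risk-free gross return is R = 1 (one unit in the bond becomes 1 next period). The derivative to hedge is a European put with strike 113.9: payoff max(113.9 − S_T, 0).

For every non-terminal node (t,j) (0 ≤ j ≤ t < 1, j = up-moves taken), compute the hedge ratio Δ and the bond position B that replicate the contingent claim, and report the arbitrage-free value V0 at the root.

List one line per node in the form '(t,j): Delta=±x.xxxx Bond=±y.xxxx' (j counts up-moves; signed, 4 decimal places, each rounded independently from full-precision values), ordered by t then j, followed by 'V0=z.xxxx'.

Since d<R<u, set p* = (R−d)/(u−d) = 0.2545; price each node as the discounted p*-expectation of its children.
Terminal values V(1,·): V(1,0)=39.0800, V(1,1)=0.0000
Node (0,0) S=87.0000: V=(p*·0.0000+(1−p*)·39.0800)/1=29.1324; Δ=(0.0000−39.0800)/(122.6700−74.8200)=-0.8167; B=V−Δ·S=100.1869
Check: Δ(0,0)·S0 + B(0,0) = 29.1324 = V0.

(0,0): Delta=-0.8167 Bond=100.1869
V0=29.1324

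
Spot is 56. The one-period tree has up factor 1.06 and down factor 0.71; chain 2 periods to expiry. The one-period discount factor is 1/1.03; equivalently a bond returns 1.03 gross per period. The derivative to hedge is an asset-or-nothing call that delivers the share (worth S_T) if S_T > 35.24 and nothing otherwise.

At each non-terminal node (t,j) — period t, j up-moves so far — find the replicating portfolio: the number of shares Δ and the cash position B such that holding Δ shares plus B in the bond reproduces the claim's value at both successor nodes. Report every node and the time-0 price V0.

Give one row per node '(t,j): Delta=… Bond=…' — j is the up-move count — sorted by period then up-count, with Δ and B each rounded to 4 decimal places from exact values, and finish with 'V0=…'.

(0,0): Delta=1.1199 Bond=-6.9075
(1,0): Delta=3.0286 Bond=-83.0052
(1,1): Delta=1.0000 Bond=0.0000
V0=55.8045

Risk-neutral probability p* = (R−d)/(u−d) = (1.03−0.71)/(1.06−0.71) = 0.9143.
Payoff layer (t=2): V(2,0)=0.0000, V(2,1)=42.1456, V(2,2)=62.9216
(1,0): S=39.7600. Δ = (V_up−V_dn)/(S_up−S_dn) = (42.1456−0.0000)/(42.1456−28.2296) = 3.0286. V = [p*·42.1456 + (1−p*)·0.0000]/1.03 = 37.4108. B = V − Δ·S = -83.0052.
(1,1): S=59.3600. Δ = (V_up−V_dn)/(S_up−S_dn) = (62.9216−42.1456)/(62.9216−42.1456) = 1.0000. V = [p*·62.9216 + (1−p*)·42.1456]/1.03 = 59.3600. B = V − Δ·S = 0.0000.
(0,0): S=56.0000. Δ = (V_up−V_dn)/(S_up−S_dn) = (59.3600−37.4108)/(59.3600−39.7600) = 1.1199. V = [p*·59.3600 + (1−p*)·37.4108]/1.03 = 55.8045. B = V − Δ·S = -6.9075.
Root portfolio cost Δ·56+B reproduces V0=55.8045.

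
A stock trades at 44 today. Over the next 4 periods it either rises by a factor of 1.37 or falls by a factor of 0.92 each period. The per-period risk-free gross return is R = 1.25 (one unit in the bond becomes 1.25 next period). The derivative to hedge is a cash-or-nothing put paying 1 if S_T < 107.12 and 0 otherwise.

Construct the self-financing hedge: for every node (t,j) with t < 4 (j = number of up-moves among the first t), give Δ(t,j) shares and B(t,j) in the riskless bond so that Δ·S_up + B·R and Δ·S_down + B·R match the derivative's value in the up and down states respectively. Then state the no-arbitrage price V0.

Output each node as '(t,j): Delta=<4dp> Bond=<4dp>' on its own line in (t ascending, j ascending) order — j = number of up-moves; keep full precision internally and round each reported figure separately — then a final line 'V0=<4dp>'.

(0,0): Delta=-0.0102 Bond=0.7398
(1,0): Delta=0.0000 Bond=0.5120
(1,1): Delta=-0.0127 Bond=1.0749
(2,0): Delta=0.0000 Bond=0.6400
(2,1): Delta=0.0000 Bond=0.6400
(2,2): Delta=-0.0158 Bond=1.5995
(3,0): Delta=0.0000 Bond=0.8000
(3,1): Delta=0.0000 Bond=0.8000
(3,2): Delta=0.0000 Bond=0.8000
(3,3): Delta=-0.0196 Bond=2.4356
V0=0.2911

Under the risk-neutral measure, an up-move has probability p* = (R−d)/(u−d) = 0.7333 and values discount at R = 1.25.
Terminal values V(4,·): V(4,0)=1.0000, V(4,1)=1.0000, V(4,2)=1.0000, V(4,3)=1.0000, V(4,4)=0.0000
  t=3,j=0: stock 34.2623 → up 46.9393 (V=1.0000), down 31.5213 (V=1.0000). Price 0.8000; hedge Δ=0.0000, bond B=0.8000.
  t=3,j=1: stock 51.0210 → up 69.8988 (V=1.0000), down 46.9393 (V=1.0000). Price 0.8000; hedge Δ=0.0000, bond B=0.8000.
  t=3,j=2: stock 75.9769 → up 104.0884 (V=1.0000), down 69.8988 (V=1.0000). Price 0.8000; hedge Δ=0.0000, bond B=0.8000.
  t=3,j=3: stock 113.1395 → up 155.0012 (V=0.0000), down 104.0884 (V=1.0000). Price 0.2133; hedge Δ=-0.0196, bond B=2.4356.
  t=2,j=0: stock 37.2416 → up 51.0210 (V=0.8000), down 34.2623 (V=0.8000). Price 0.6400; hedge Δ=0.0000, bond B=0.6400.
  t=2,j=1: stock 55.4576 → up 75.9769 (V=0.8000), down 51.0210 (V=0.8000). Price 0.6400; hedge Δ=0.0000, bond B=0.6400.
  t=2,j=2: stock 82.5836 → up 113.1395 (V=0.2133), down 75.9769 (V=0.8000). Price 0.2958; hedge Δ=-0.0158, bond B=1.5995.
  t=1,j=0: stock 40.4800 → up 55.4576 (V=0.6400), down 37.2416 (V=0.6400). Price 0.5120; hedge Δ=0.0000, bond B=0.5120.
  t=1,j=1: stock 60.2800 → up 82.5836 (V=0.2958), down 55.4576 (V=0.6400). Price 0.3101; hedge Δ=-0.0127, bond B=1.0749.
  t=0,j=0: stock 44.0000 → up 60.2800 (V=0.3101), down 40.4800 (V=0.5120). Price 0.2911; hedge Δ=-0.0102, bond B=0.7398.
Root portfolio cost Δ·44+B reproduces V0=0.2911.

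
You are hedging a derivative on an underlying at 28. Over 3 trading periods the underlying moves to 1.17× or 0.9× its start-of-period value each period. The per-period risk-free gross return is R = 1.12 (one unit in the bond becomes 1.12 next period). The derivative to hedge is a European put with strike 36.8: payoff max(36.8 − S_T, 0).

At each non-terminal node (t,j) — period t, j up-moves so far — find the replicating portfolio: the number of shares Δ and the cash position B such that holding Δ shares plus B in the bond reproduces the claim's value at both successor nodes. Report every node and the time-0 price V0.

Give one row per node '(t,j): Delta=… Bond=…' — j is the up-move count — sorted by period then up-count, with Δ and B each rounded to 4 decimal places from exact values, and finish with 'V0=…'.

Risk-neutral probability p* = (R−d)/(u−d) = (1.12−0.9)/(1.17−0.9) = 0.8148.
Terminal values V(3,·): V(3,0)=16.3880, V(3,1)=10.2644, V(3,2)=2.3037, V(3,3)=0.0000
  t=2,j=0: stock 22.6800 → up 26.5356 (V=10.2644), down 20.4120 (V=16.3880). Price 10.1771; hedge Δ=-1.0000, bond B=32.8571.
  t=2,j=1: stock 29.4840 → up 34.4963 (V=2.3037), down 26.5356 (V=10.2644). Price 3.3731; hedge Δ=-1.0000, bond B=32.8571.
  t=2,j=2: stock 38.3292 → up 44.8452 (V=0.0000), down 34.4963 (V=2.3037). Price 0.3809; hedge Δ=-0.2226, bond B=8.9132.
  t=1,j=0: stock 25.2000 → up 29.4840 (V=3.3731), down 22.6800 (V=10.1771). Price 4.1367; hedge Δ=-1.0000, bond B=29.3367.
  t=1,j=1: stock 32.7600 → up 38.3292 (V=0.3809), down 29.4840 (V=3.3731). Price 0.8348; hedge Δ=-0.3383, bond B=11.9172.
  t=0,j=0: stock 28.0000 → up 32.7600 (V=0.8348), down 25.2000 (V=4.1367). Price 1.2913; hedge Δ=-0.4368, bond B=13.5206.
Check: Δ(0,0)·S0 + B(0,0) = 1.2913 = V0.

(0,0): Delta=-0.4368 Bond=13.5206
(1,0): Delta=-1.0000 Bond=29.3367
(1,1): Delta=-0.3383 Bond=11.9172
(2,0): Delta=-1.0000 Bond=32.8571
(2,1): Delta=-1.0000 Bond=32.8571
(2,2): Delta=-0.2226 Bond=8.9132
V0=1.2913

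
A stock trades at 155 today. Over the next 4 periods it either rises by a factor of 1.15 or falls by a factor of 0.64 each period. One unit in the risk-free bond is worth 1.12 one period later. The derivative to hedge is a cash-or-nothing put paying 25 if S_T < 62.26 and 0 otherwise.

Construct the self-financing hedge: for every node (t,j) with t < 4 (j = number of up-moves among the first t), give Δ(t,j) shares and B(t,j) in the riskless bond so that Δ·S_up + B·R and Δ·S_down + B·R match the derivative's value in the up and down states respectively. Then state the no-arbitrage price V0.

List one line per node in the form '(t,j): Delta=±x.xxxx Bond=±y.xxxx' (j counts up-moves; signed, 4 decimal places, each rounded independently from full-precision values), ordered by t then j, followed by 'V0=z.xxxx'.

Risk-neutral probability p* = (R−d)/(u−d) = (1.12−0.64)/(1.15−0.64) = 0.9412.
Terminal values V(4,·): V(4,0)=25.0000, V(4,1)=25.0000, V(4,2)=0.0000, V(4,3)=0.0000, V(4,4)=0.0000
Node (3,0) S=40.6323: V=(p*·25.0000+(1−p*)·25.0000)/1.12=22.3214; Δ=(25.0000−25.0000)/(46.7272−26.0047)=0.0000; B=V−Δ·S=22.3214
Node (3,1) S=73.0112: V=(p*·0.0000+(1−p*)·25.0000)/1.12=1.3130; Δ=(0.0000−25.0000)/(83.9629−46.7272)=-0.6714; B=V−Δ·S=50.3326
Node (3,2) S=131.1920: V=(p*·0.0000+(1−p*)·0.0000)/1.12=0.0000; Δ=(0.0000−0.0000)/(150.8708−83.9629)=0.0000; B=V−Δ·S=0.0000
Node (3,3) S=235.7356: V=(p*·0.0000+(1−p*)·0.0000)/1.12=0.0000; Δ=(0.0000−0.0000)/(271.0960−150.8708)=0.0000; B=V−Δ·S=0.0000
Node (2,0) S=63.4880: V=(p*·1.3130+(1−p*)·22.3214)/1.12=2.2757; Δ=(1.3130−22.3214)/(73.0112−40.6323)=-0.6488; B=V−Δ·S=43.4687
Node (2,1) S=114.0800: V=(p*·0.0000+(1−p*)·1.3130)/1.12=0.0690; Δ=(0.0000−1.3130)/(131.1920−73.0112)=-0.0226; B=V−Δ·S=2.6435
Node (2,2) S=204.9875: V=(p*·0.0000+(1−p*)·0.0000)/1.12=0.0000; Δ=(0.0000−0.0000)/(235.7356−131.1920)=0.0000; B=V−Δ·S=0.0000
Node (1,0) S=99.2000: V=(p*·0.0690+(1−p*)·2.2757)/1.12=0.1775; Δ=(0.0690−2.2757)/(114.0800−63.4880)=-0.0436; B=V−Δ·S=4.5045
Node (1,1) S=178.2500: V=(p*·0.0000+(1−p*)·0.0690)/1.12=0.0036; Δ=(0.0000−0.0690)/(204.9875−114.0800)=-0.0008; B=V−Δ·S=0.1388
Node (0,0) S=155.0000: V=(p*·0.0036+(1−p*)·0.1775)/1.12=0.0124; Δ=(0.0036−0.1775)/(178.2500−99.2000)=-0.0022; B=V−Δ·S=0.3533
Check: Δ(0,0)·S0 + B(0,0) = 0.0124 = V0.

(0,0): Delta=-0.0022 Bond=0.3533
(1,0): Delta=-0.0436 Bond=4.5045
(1,1): Delta=-0.0008 Bond=0.1388
(2,0): Delta=-0.6488 Bond=43.4687
(2,1): Delta=-0.0226 Bond=2.6435
(2,2): Delta=0.0000 Bond=0.0000
(3,0): Delta=0.0000 Bond=22.3214
(3,1): Delta=-0.6714 Bond=50.3326
(3,2): Delta=0.0000 Bond=0.0000
(3,3): Delta=0.0000 Bond=0.0000
V0=0.0124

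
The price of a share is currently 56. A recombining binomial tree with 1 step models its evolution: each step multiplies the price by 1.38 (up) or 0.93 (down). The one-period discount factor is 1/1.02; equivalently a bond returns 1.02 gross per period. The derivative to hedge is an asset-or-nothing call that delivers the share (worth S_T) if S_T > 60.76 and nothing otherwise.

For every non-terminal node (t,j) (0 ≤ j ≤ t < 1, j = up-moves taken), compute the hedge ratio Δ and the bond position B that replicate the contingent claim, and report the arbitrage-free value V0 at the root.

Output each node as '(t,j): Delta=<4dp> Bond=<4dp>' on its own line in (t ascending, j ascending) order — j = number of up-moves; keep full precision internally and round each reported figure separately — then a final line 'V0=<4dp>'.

(0,0): Delta=3.0667 Bond=-156.5804
V0=15.1529

Since d<R<u, set p* = (R−d)/(u−d) = 0.2000; price each node as the discounted p*-expectation of its children.
Terminal payoffs: V(1,0)=0.0000, V(1,1)=77.2800
Node (0,0) S=56.0000: V=(p*·77.2800+(1−p*)·0.0000)/1.02=15.1529; Δ=(77.2800−0.0000)/(77.2800−52.0800)=3.0667; B=V−Δ·S=-156.5804
Check: Δ(0,0)·S0 + B(0,0) = 15.1529 = V0.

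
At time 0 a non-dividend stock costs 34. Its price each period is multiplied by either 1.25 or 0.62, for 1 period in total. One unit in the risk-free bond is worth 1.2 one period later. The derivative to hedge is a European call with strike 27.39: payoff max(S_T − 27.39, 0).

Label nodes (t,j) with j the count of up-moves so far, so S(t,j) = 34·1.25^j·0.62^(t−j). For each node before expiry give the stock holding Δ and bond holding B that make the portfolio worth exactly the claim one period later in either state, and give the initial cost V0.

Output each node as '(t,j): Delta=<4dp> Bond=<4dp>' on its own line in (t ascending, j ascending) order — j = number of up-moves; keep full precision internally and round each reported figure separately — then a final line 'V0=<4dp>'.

Risk-neutral probability p* = (R−d)/(u−d) = (1.2−0.62)/(1.25−0.62) = 0.9206.
At expiry t=1: V(1,0)=0.0000, V(1,1)=15.1100
(0,0): S=34.0000. Δ = (V_up−V_dn)/(S_up−S_dn) = (15.1100−0.0000)/(42.5000−21.0800) = 0.7054. V = [p*·15.1100 + (1−p*)·0.0000]/1.2 = 11.5923. B = V − Δ·S = -12.3918.
The time-0 hedge costs 11.5923, which is the no-arbitrage price.

(0,0): Delta=0.7054 Bond=-12.3918
V0=11.5923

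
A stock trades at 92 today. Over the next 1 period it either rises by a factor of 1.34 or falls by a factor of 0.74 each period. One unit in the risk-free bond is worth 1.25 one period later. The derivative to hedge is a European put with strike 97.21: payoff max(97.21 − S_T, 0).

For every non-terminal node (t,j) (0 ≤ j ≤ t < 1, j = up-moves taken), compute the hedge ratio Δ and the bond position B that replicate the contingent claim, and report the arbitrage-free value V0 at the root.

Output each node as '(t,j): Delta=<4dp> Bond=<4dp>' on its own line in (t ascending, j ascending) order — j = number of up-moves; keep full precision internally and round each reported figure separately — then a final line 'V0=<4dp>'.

Since d<R<u, set p* = (R−d)/(u−d) = 0.8500; price each node as the discounted p*-expectation of its children.
At expiry t=1: V(1,0)=29.1300, V(1,1)=0.0000
  t=0,j=0: stock 92.0000 → up 123.2800 (V=0.0000), down 68.0800 (V=29.1300). Price 3.4956; hedge Δ=-0.5277, bond B=52.0456.
Root portfolio cost Δ·92+B reproduces V0=3.4956.

(0,0): Delta=-0.5277 Bond=52.0456
V0=3.4956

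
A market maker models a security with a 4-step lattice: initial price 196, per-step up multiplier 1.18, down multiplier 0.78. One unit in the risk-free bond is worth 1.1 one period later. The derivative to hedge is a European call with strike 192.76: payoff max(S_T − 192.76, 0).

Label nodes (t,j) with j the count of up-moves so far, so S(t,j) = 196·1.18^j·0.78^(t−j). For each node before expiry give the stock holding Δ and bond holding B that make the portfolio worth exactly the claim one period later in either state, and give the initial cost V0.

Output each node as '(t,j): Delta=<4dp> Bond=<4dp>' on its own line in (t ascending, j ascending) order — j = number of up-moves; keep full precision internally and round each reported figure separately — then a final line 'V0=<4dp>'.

No-arbitrage ⇒ martingale measure with p* = (R−d)/(u−d) = 0.8000.
Terminal values V(4,·): V(4,0)=0.0000, V(4,1)=0.0000, V(4,2)=0.0000, V(4,3)=58.4267, V(4,4)=187.2404
  t=3,j=0: stock 93.0122 → up 109.7544 (V=0.0000), down 72.5495 (V=0.0000). Price 0.0000; hedge Δ=0.0000, bond B=0.0000.
  t=3,j=1: stock 140.7108 → up 166.0387 (V=0.0000), down 109.7544 (V=0.0000). Price 0.0000; hedge Δ=0.0000, bond B=0.0000.
  t=3,j=2: stock 212.8701 → up 251.1867 (V=58.4267), down 166.0387 (V=0.0000). Price 42.4922; hedge Δ=0.6862, bond B=-103.5747.
  t=3,j=3: stock 322.0343 → up 380.0004 (V=187.2404), down 251.1867 (V=58.4267). Price 146.7979; hedge Δ=1.0000, bond B=-175.2364.
  t=2,j=0: stock 119.2464 → up 140.7108 (V=0.0000), down 93.0122 (V=0.0000). Price 0.0000; hedge Δ=0.0000, bond B=0.0000.
  t=2,j=1: stock 180.3984 → up 212.8701 (V=42.4922), down 140.7108 (V=0.0000). Price 30.9034; hedge Δ=0.5889, bond B=-75.3270.
  t=2,j=2: stock 272.9104 → up 322.0343 (V=146.7979), down 212.8701 (V=42.4922). Price 114.4880; hedge Δ=0.9555, bond B=-146.2764.
  t=1,j=0: stock 152.8800 → up 180.3984 (V=30.9034), down 119.2464 (V=0.0000). Price 22.4752; hedge Δ=0.5054, bond B=-54.7833.
  t=1,j=1: stock 231.2800 → up 272.9104 (V=114.4880), down 180.3984 (V=30.9034). Price 88.8828; hedge Δ=0.9035, bond B=-120.0786.
  t=0,j=0: stock 196.0000 → up 231.2800 (V=88.8828), down 152.8800 (V=22.4752). Price 68.7284; hedge Δ=0.8470, bond B=-97.2905.
Self-financing check: at every node Δ·S+B equals the discounted successor values.

(0,0): Delta=0.8470 Bond=-97.2905
(1,0): Delta=0.5054 Bond=-54.7833
(1,1): Delta=0.9035 Bond=-120.0786
(2,0): Delta=0.0000 Bond=0.0000
(2,1): Delta=0.5889 Bond=-75.3270
(2,2): Delta=0.9555 Bond=-146.2764
(3,0): Delta=0.0000 Bond=0.0000
(3,1): Delta=0.0000 Bond=0.0000
(3,2): Delta=0.6862 Bond=-103.5747
(3,3): Delta=1.0000 Bond=-175.2364
V0=68.7284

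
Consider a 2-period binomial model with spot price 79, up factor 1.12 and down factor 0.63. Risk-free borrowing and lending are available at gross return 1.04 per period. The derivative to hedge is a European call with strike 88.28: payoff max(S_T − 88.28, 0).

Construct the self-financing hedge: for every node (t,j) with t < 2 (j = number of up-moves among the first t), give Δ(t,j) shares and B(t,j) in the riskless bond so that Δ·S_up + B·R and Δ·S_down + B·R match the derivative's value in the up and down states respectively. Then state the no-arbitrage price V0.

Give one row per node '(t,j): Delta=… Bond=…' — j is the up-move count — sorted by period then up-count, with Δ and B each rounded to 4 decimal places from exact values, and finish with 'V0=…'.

(0,0): Delta=0.2248 Bond=-10.7596
(1,0): Delta=0.0000 Bond=0.0000
(1,1): Delta=0.2495 Bond=-13.3734
V0=7.0023

The replicating-portfolio and risk-neutral prices coincide; use p* = (1.04−0.63)/(1.12−0.63) = 0.8367 for the latter.
Terminal values V(2,·): V(2,0)=0.0000, V(2,1)=0.0000, V(2,2)=10.8176
Node (1,0) S=49.7700: V=(p*·0.0000+(1−p*)·0.0000)/1.04=0.0000; Δ=(0.0000−0.0000)/(55.7424−31.3551)=0.0000; B=V−Δ·S=0.0000
Node (1,1) S=88.4800: V=(p*·10.8176+(1−p*)·0.0000)/1.04=8.7033; Δ=(10.8176−0.0000)/(99.0976−55.7424)=0.2495; B=V−Δ·S=-13.3734
Node (0,0) S=79.0000: V=(p*·8.7033+(1−p*)·0.0000)/1.04=7.0023; Δ=(8.7033−0.0000)/(88.4800−49.7700)=0.2248; B=V−Δ·S=-10.7596
Self-financing check: at every node Δ·S+B equals the discounted successor values.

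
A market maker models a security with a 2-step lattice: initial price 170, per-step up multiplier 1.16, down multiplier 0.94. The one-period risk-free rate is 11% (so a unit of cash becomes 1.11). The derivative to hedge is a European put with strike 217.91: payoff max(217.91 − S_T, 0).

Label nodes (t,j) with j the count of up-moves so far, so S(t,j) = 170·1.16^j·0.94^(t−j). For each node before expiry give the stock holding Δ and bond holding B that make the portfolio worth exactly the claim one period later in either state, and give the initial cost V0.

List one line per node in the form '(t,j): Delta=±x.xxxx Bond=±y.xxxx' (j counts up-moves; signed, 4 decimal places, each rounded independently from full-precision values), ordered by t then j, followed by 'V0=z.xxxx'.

(0,0): Delta=-0.7982 Bond=147.8074
(1,0): Delta=-1.0000 Bond=196.3153
(1,1): Delta=-0.7501 Bond=154.5812
V0=12.1150

Since d<R<u, set p* = (R−d)/(u−d) = 0.7727; price each node as the discounted p*-expectation of its children.
Terminal values V(2,·): V(2,0)=67.6980, V(2,1)=32.5420, V(2,2)=0.0000
Node (1,0) S=159.8000: V=(p*·32.5420+(1−p*)·67.6980)/1.11=36.5153; Δ=(32.5420−67.6980)/(185.3680−150.2120)=-1.0000; B=V−Δ·S=196.3153
Node (1,1) S=197.2000: V=(p*·0.0000+(1−p*)·32.5420)/1.11=6.6630; Δ=(0.0000−32.5420)/(228.7520−185.3680)=-0.7501; B=V−Δ·S=154.5812
Node (0,0) S=170.0000: V=(p*·6.6630+(1−p*)·36.5153)/1.11=12.1150; Δ=(6.6630−36.5153)/(197.2000−159.8000)=-0.7982; B=V−Δ·S=147.8074
Root portfolio cost Δ·170+B reproduces V0=12.1150.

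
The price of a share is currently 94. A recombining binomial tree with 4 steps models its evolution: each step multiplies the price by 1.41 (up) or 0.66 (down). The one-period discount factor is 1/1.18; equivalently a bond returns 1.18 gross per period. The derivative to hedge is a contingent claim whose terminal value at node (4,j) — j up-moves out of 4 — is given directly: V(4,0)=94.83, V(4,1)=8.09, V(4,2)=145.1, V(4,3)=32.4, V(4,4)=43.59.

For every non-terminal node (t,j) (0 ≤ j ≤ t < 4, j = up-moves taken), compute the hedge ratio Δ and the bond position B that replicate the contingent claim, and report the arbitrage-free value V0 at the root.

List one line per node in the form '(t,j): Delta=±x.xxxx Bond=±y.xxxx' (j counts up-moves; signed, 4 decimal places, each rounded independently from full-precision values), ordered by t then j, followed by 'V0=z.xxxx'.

The replicating-portfolio and risk-neutral prices coincide; use p* = (1.18−0.66)/(1.41−0.66) = 0.6933 for the latter.
At expiry t=4: V(4,0)=94.8300, V(4,1)=8.0900, V(4,2)=145.1000, V(4,3)=32.4000, V(4,4)=43.5900
Node (3,0) S=27.0246: V=(p*·8.0900+(1−p*)·94.8300)/1.18=29.3985; Δ=(8.0900−94.8300)/(38.1047−17.8363)=-4.2796; B=V−Δ·S=145.0519
Node (3,1) S=57.7344: V=(p*·145.1000+(1−p*)·8.0900)/1.18=87.3590; Δ=(145.1000−8.0900)/(81.4055−38.1047)=3.1641; B=V−Δ·S=-95.3210
Node (3,2) S=123.3417: V=(p*·32.4000+(1−p*)·145.1000)/1.18=56.7469; Δ=(32.4000−145.1000)/(173.9118−81.4055)=-1.2183; B=V−Δ·S=207.0136
Node (3,3) S=263.5028: V=(p*·43.5900+(1−p*)·32.4000)/1.18=34.0325; Δ=(43.5900−32.4000)/(371.5389−173.9118)=0.0566; B=V−Δ·S=19.1125
Node (2,0) S=40.9464: V=(p*·87.3590+(1−p*)·29.3985)/1.18=58.9699; Δ=(87.3590−29.3985)/(57.7344−27.0246)=1.8874; B=V−Δ·S=-18.3107
Node (2,1) S=87.4764: V=(p*·56.7469+(1−p*)·87.3590)/1.18=56.0463; Δ=(56.7469−87.3590)/(123.3417−57.7344)=-0.4666; B=V−Δ·S=96.8624
Node (2,2) S=186.8814: V=(p*·34.0325+(1−p*)·56.7469)/1.18=34.7443; Δ=(34.0325−56.7469)/(263.5028−123.3417)=-0.1621; B=V−Δ·S=65.0301
Node (1,0) S=62.0400: V=(p*·56.0463+(1−p*)·58.9699)/1.18=48.2566; Δ=(56.0463−58.9699)/(87.4764−40.9464)=-0.0628; B=V−Δ·S=52.1548
Node (1,1) S=132.5400: V=(p*·34.7443+(1−p*)·56.0463)/1.18=34.9804; Δ=(34.7443−56.0463)/(186.8814−87.4764)=-0.2143; B=V−Δ·S=63.3831
Node (0,0) S=94.0000: V=(p*·34.9804+(1−p*)·48.2566)/1.18=33.0947; Δ=(34.9804−48.2566)/(132.5400−62.0400)=-0.1883; B=V−Δ·S=50.7964
Self-financing check: at every node Δ·S+B equals the discounted successor values.

(0,0): Delta=-0.1883 Bond=50.7964
(1,0): Delta=-0.0628 Bond=52.1548
(1,1): Delta=-0.2143 Bond=63.3831
(2,0): Delta=1.8874 Bond=-18.3107
(2,1): Delta=-0.4666 Bond=96.8624
(2,2): Delta=-0.1621 Bond=65.0301
(3,0): Delta=-4.2796 Bond=145.0519
(3,1): Delta=3.1641 Bond=-95.3210
(3,2): Delta=-1.2183 Bond=207.0136
(3,3): Delta=0.0566 Bond=19.1125
V0=33.0947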